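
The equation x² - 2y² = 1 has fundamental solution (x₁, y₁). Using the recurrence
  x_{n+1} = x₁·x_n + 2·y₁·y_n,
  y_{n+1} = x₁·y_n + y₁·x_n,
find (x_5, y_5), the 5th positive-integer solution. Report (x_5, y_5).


Step 1: Find the fundamental solution (x₁, y₁) of x² - 2y² = 1.
  Expand √2 as a continued fraction. a₀ = ⌊√2⌋ = 1; iterate m_{k+1} = d_k·a_k − m_k, d_{k+1} = (2 − m_{k+1}²)/d_k, a_{k+1} = ⌊(a₀ + m_{k+1})/d_{k+1}⌋ (starting m₀ = 0, d₀ = 1), with convergents p_k = a_k·p_{k-1} + p_{k-2}, q_k = a_k·q_{k-1} + q_{k-2} (p₋₁ = 1, q₋₁ = 0):
  k = 0: a₀ = 1; p₀/q₀ = 1/1; p₀² − 2·q₀² = 1 − 2 = -1.
  k = 1: m = 1, d = 1, a = ⌊(1 + 1)/1⌋ = 2; p/q = (2·1 + 1)/(2·1 + 0) = 3/2; p² − 2·q² = 9 − 8 = 1.
  The first convergent with p² − 2·q² = 1 gives the fundamental solution (x₁, y₁) = (3, 2).
Step 2: Apply the recurrence (x_{n+1}, y_{n+1}) = (x₁x_n + 2y₁y_n, x₁y_n + y₁x_n) repeatedly.
  From (x_1, y_1) = (3, 2): x_2 = 3·3 + 2·2·2 = 17; y_2 = 3·2 + 2·3 = 12.
  From (x_2, y_2) = (17, 12): x_3 = 3·17 + 2·2·12 = 99; y_3 = 3·12 + 2·17 = 70.
  From (x_3, y_3) = (99, 70): x_4 = 3·99 + 2·2·70 = 577; y_4 = 3·70 + 2·99 = 408.
  From (x_4, y_4) = (577, 408): x_5 = 3·577 + 2·2·408 = 3363; y_5 = 3·408 + 2·577 = 2378.
Step 3: Verify x_5² - 2·y_5² = 11309769 - 11309768 = 1 (should be 1). ✓

(x_1, y_1) = (3, 2); (x_5, y_5) = (3363, 2378).


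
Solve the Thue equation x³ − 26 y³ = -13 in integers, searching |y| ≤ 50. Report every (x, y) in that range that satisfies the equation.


The equation is x³ - 26y³ = -13. For fixed y, x³ = 26·y³ − 13, so a solution requires the RHS to be a perfect cube.
Strategy: iterate y from -50 to 50, compute RHS = 26·y³ − 13, and check whether it is a (positive or negative) perfect cube.
Check small values of y:
  y = 0: RHS = -13 is not a perfect cube.
  y = 1: RHS = 13 is not a perfect cube.
  y = -1: RHS = -39 is not a perfect cube.
  y = 2: RHS = 195 is not a perfect cube.
  y = -2: RHS = -221 is not a perfect cube.
  y = 3: RHS = 689 is not a perfect cube.
  y = -3: RHS = -715 is not a perfect cube.
Continuing the search up to |y| = 50 finds no solutions either.
No (x, y) in the scanned range satisfies the equation.

No integer solutions with |y| ≤ 50.


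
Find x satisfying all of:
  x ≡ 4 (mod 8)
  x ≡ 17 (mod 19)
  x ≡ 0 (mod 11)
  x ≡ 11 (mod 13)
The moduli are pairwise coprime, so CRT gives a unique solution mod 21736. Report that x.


Product of moduli M = 8 · 19 · 11 · 13 = 21736.
Merge one congruence at a time:
  Start: x ≡ 4 (mod 8).
  Combine with x ≡ 17 (mod 19); new modulus lcm = 152.
    Write x = 4 + 8·t and substitute into x ≡ 17 (mod 19): 8·t ≡ 17 − 4 = 13 (mod 19).
    The inverse of 8 mod 19 is 12 (since 8·12 = 96 = 5·19 + 1), so t ≡ 12·13 = 156 ≡ 4 (mod 19).
    Then x = 4 + 8·4 = 36, valid modulo lcm(8, 19) = 152: x ≡ 36 (mod 152).
  Combine with x ≡ 0 (mod 11); new modulus lcm = 1672.
    Write x = 36 + 152·t and substitute into x ≡ 0 (mod 11): 152·t ≡ 0 − 36 = -36 (mod 11).
    Reduce coefficients mod 11: 9·t ≡ 8 (mod 11).
    The inverse of 9 mod 11 is 5 (since 9·5 = 45 = 4·11 + 1), so t ≡ 5·8 = 40 ≡ 7 (mod 11).
    Then x = 36 + 152·7 = 1100, valid modulo lcm(152, 11) = 1672: x ≡ 1100 (mod 1672).
  Combine with x ≡ 11 (mod 13); new modulus lcm = 21736.
    Write x = 1100 + 1672·t and substitute into x ≡ 11 (mod 13): 1672·t ≡ 11 − 1100 = -1089 (mod 13).
    Reduce coefficients mod 13: 8·t ≡ 3 (mod 13).
    The inverse of 8 mod 13 is 5 (since 8·5 = 40 = 3·13 + 1), so t ≡ 5·3 = 15 ≡ 2 (mod 13).
    Then x = 1100 + 1672·2 = 4444, valid modulo lcm(1672, 13) = 21736: x ≡ 4444 (mod 21736).
Verify against each original: 4444 mod 8 = 4, 4444 mod 19 = 17, 4444 mod 11 = 0, 4444 mod 13 = 11.

x ≡ 4444 (mod 21736).


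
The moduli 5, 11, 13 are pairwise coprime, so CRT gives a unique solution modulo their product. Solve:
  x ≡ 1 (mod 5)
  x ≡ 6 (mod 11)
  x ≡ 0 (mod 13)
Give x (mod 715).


Moduli 5, 11, 13 are pairwise coprime; by CRT there is a unique solution modulo M = 5 · 11 · 13 = 715.
Solve pairwise, accumulating the modulus:
  Start with x ≡ 1 (mod 5).
  Combine with x ≡ 6 (mod 11): since gcd(5, 11) = 1, we get a unique residue mod 55.
    Write x = 1 + 5·t and substitute into x ≡ 6 (mod 11): 5·t ≡ 6 − 1 = 5 (mod 11).
    The inverse of 5 mod 11 is 9 (since 5·9 = 45 = 4·11 + 1), so t ≡ 9·5 = 45 ≡ 1 (mod 11).
    Then x = 1 + 5·1 = 6, valid modulo lcm(5, 11) = 55: x ≡ 6 (mod 55).
  Combine with x ≡ 0 (mod 13): since gcd(55, 13) = 1, we get a unique residue mod 715.
    Write x = 6 + 55·t and substitute into x ≡ 0 (mod 13): 55·t ≡ 0 − 6 = -6 (mod 13).
    Reduce coefficients mod 13: 3·t ≡ 7 (mod 13).
    The inverse of 3 mod 13 is 9 (since 3·9 = 27 = 2·13 + 1), so t ≡ 9·7 = 63 ≡ 11 (mod 13).
    Then x = 6 + 55·11 = 611, valid modulo lcm(55, 13) = 715: x ≡ 611 (mod 715).
Verify: 611 mod 5 = 1 ✓, 611 mod 11 = 6 ✓, 611 mod 13 = 0 ✓.

x ≡ 611 (mod 715).


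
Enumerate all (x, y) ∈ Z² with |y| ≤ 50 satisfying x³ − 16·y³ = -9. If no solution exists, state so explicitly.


The equation is x³ - 16y³ = -9. For fixed y, x³ = 16·y³ − 9, so a solution requires the RHS to be a perfect cube.
Strategy: iterate y from -50 to 50, compute RHS = 16·y³ − 9, and check whether it is a (positive or negative) perfect cube.
Check small values of y:
  y = 0: RHS = -9 is not a perfect cube.
  y = 1: RHS = 7 is not a perfect cube.
  y = -1: RHS = -25 is not a perfect cube.
  y = 2: RHS = 119 is not a perfect cube.
  y = -2: RHS = -137 is not a perfect cube.
  y = 3: RHS = 423 is not a perfect cube.
  y = -3: RHS = -441 is not a perfect cube.
Continuing the search up to |y| = 50 finds no solutions either.
No (x, y) in the scanned range satisfies the equation.

No integer solutions with |y| ≤ 50.


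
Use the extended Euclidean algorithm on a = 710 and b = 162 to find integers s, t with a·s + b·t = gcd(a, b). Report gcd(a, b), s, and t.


Euclidean algorithm on (710, 162) — divide until remainder is 0:
  710 = 4 · 162 + 62
  162 = 2 · 62 + 38
  62 = 1 · 38 + 24
  38 = 1 · 24 + 14
  24 = 1 · 14 + 10
  14 = 1 · 10 + 4
  10 = 2 · 4 + 2
  4 = 2 · 2 + 0
gcd(710, 162) = 2.
Track Bezout coefficients alongside the remainders: start with r₀ = 710 = a·1 + b·0 (s = 1, t = 0) and r₁ = 162 = a·0 + b·1 (s = 0, t = 1); each new remainder r_{k+1} = r_{k-1} − q_k·r_k inherits s_{k+1} = s_{k-1} − q_k·s_k, t_{k+1} = t_{k-1} − q_k·t_k, so r_k = a·s_k + b·t_k at every step:
  q = 4: r = 62, s = 1 − 4·0 = 1, t = 0 − 4·1 = -4  (check: 710·1 + 162·(-4) = 62)
  q = 2: r = 38, s = 0 − 2·1 = -2, t = 1 − 2·(-4) = 9  (check: 710·(-2) + 162·9 = 38)
  q = 1: r = 24, s = 1 − 1·(-2) = 3, t = -4 − 1·9 = -13  (check: 710·3 + 162·(-13) = 24)
  q = 1: r = 14, s = -2 − 1·3 = -5, t = 9 − 1·(-13) = 22  (check: 710·(-5) + 162·22 = 14)
  q = 1: r = 10, s = 3 − 1·(-5) = 8, t = -13 − 1·22 = -35  (check: 710·8 + 162·(-35) = 10)
  q = 1: r = 4, s = -5 − 1·8 = -13, t = 22 − 1·(-35) = 57  (check: 710·(-13) + 162·57 = 4)
  q = 2: r = 2, s = 8 − 2·(-13) = 34, t = -35 − 2·57 = -149  (check: 710·34 + 162·(-149) = 2)
The row with r = 2 (the gcd) gives the Bezout coefficients s = 34, t = -149.
Result: 710 · (34) + 162 · (-149) = 2.

gcd(710, 162) = 2; s = 34, t = -149 (check: 710·34 + 162·(-149) = 2).


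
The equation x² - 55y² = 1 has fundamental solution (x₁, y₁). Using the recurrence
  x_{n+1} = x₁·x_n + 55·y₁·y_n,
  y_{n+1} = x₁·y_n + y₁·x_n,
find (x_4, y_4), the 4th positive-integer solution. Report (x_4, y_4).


Step 1: Find the fundamental solution (x₁, y₁) of x² - 55y² = 1.
  Expand √55 as a continued fraction. a₀ = ⌊√55⌋ = 7; iterate m_{k+1} = d_k·a_k − m_k, d_{k+1} = (55 − m_{k+1}²)/d_k, a_{k+1} = ⌊(a₀ + m_{k+1})/d_{k+1}⌋ (starting m₀ = 0, d₀ = 1), with convergents p_k = a_k·p_{k-1} + p_{k-2}, q_k = a_k·q_{k-1} + q_{k-2} (p₋₁ = 1, q₋₁ = 0):
  k = 0: a₀ = 7; p₀/q₀ = 7/1; p₀² − 55·q₀² = 49 − 55 = -6.
  k = 1: m = 7, d = 6, a = ⌊(7 + 7)/6⌋ = 2; p/q = (2·7 + 1)/(2·1 + 0) = 15/2; p² − 55·q² = 225 − 220 = 5.
  k = 2: m = 5, d = 5, a = ⌊(7 + 5)/5⌋ = 2; p/q = (2·15 + 7)/(2·2 + 1) = 37/5; p² − 55·q² = 1369 − 1375 = -6.
  k = 3: m = 5, d = 6, a = ⌊(7 + 5)/6⌋ = 2; p/q = (2·37 + 15)/(2·5 + 2) = 89/12; p² − 55·q² = 7921 − 7920 = 1.
  The first convergent with p² − 55·q² = 1 gives the fundamental solution (x₁, y₁) = (89, 12).
Step 2: Apply the recurrence (x_{n+1}, y_{n+1}) = (x₁x_n + 55y₁y_n, x₁y_n + y₁x_n) repeatedly.
  From (x_1, y_1) = (89, 12): x_2 = 89·89 + 55·12·12 = 15841; y_2 = 89·12 + 12·89 = 2136.
  From (x_2, y_2) = (15841, 2136): x_3 = 89·15841 + 55·12·2136 = 2819609; y_3 = 89·2136 + 12·15841 = 380196.
  From (x_3, y_3) = (2819609, 380196): x_4 = 89·2819609 + 55·12·380196 = 501874561; y_4 = 89·380196 + 12·2819609 = 67672752.
Step 3: Verify x_4² - 55·y_4² = 251878074978942721 - 251878074978942720 = 1 (should be 1). ✓

(x_1, y_1) = (89, 12); (x_4, y_4) = (501874561, 67672752).


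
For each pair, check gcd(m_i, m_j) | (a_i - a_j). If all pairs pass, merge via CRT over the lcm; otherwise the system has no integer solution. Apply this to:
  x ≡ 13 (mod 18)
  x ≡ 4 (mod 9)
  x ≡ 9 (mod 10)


Moduli 18, 9, 10 are not pairwise coprime, so CRT works modulo lcm(m_i) when all pairwise compatibility conditions hold.
Pairwise compatibility: gcd(m_i, m_j) must divide a_i - a_j for every pair.
Merge one congruence at a time:
  Start: x ≡ 13 (mod 18).
  Combine with x ≡ 4 (mod 9): gcd(18, 9) = 9; 4 - 13 = -9, which IS divisible by 9, so compatible.
    Write x = 13 + 18·t and substitute into x ≡ 4 (mod 9): 18·t ≡ 4 − 13 = -9 (mod 9).
    Divide the congruence (and modulus) by g = 9: 2·t ≡ -1 (mod 1).
    Modulo 1 every t works; take t = 0.
    Then x = 13 + 18·0 = 13, valid modulo lcm(18, 9) = 18: x ≡ 13 (mod 18).
  Combine with x ≡ 9 (mod 10): gcd(18, 10) = 2; 9 - 13 = -4, which IS divisible by 2, so compatible.
    Write x = 13 + 18·t and substitute into x ≡ 9 (mod 10): 18·t ≡ 9 − 13 = -4 (mod 10).
    Divide the congruence (and modulus) by g = 2: 9·t ≡ -2 (mod 5).
    Reduce coefficients mod 5: 4·t ≡ 3 (mod 5).
    The inverse of 4 mod 5 is 4 (since 4·4 = 16 = 3·5 + 1), so t ≡ 4·3 = 12 ≡ 2 (mod 5).
    Then x = 13 + 18·2 = 49, valid modulo lcm(18, 10) = 90: x ≡ 49 (mod 90).
Verify: 49 mod 18 = 13, 49 mod 9 = 4, 49 mod 10 = 9.

x ≡ 49 (mod 90).


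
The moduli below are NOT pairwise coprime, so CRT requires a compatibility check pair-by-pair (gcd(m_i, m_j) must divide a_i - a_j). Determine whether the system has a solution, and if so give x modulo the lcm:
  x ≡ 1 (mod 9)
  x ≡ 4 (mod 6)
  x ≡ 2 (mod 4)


Moduli 9, 6, 4 are not pairwise coprime, so CRT works modulo lcm(m_i) when all pairwise compatibility conditions hold.
Pairwise compatibility: gcd(m_i, m_j) must divide a_i - a_j for every pair.
Merge one congruence at a time:
  Start: x ≡ 1 (mod 9).
  Combine with x ≡ 4 (mod 6): gcd(9, 6) = 3; 4 - 1 = 3, which IS divisible by 3, so compatible.
    Write x = 1 + 9·t and substitute into x ≡ 4 (mod 6): 9·t ≡ 4 − 1 = 3 (mod 6).
    Divide the congruence (and modulus) by g = 3: 3·t ≡ 1 (mod 2).
    Reduce coefficients mod 2: 1·t ≡ 1 (mod 2).
    So t ≡ 1 (mod 2).
    Then x = 1 + 9·1 = 10, valid modulo lcm(9, 6) = 18: x ≡ 10 (mod 18).
  Combine with x ≡ 2 (mod 4): gcd(18, 4) = 2; 2 - 10 = -8, which IS divisible by 2, so compatible.
    Write x = 10 + 18·t and substitute into x ≡ 2 (mod 4): 18·t ≡ 2 − 10 = -8 (mod 4).
    Divide the congruence (and modulus) by g = 2: 9·t ≡ -4 (mod 2).
    Reduce coefficients mod 2: 1·t ≡ 0 (mod 2).
    So t ≡ 0 (mod 2).
    Then x = 10 + 18·0 = 10, valid modulo lcm(18, 4) = 36: x ≡ 10 (mod 36).
Verify: 10 mod 9 = 1, 10 mod 6 = 4, 10 mod 4 = 2.

x ≡ 10 (mod 36).


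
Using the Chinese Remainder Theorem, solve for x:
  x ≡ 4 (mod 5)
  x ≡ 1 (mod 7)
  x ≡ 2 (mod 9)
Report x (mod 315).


Moduli 5, 7, 9 are pairwise coprime; by CRT there is a unique solution modulo M = 5 · 7 · 9 = 315.
Solve pairwise, accumulating the modulus:
  Start with x ≡ 4 (mod 5).
  Combine with x ≡ 1 (mod 7): since gcd(5, 7) = 1, we get a unique residue mod 35.
    Write x = 4 + 5·t and substitute into x ≡ 1 (mod 7): 5·t ≡ 1 − 4 = -3 (mod 7).
    Reduce coefficients mod 7: 5·t ≡ 4 (mod 7).
    The inverse of 5 mod 7 is 3 (since 5·3 = 15 = 2·7 + 1), so t ≡ 3·4 = 12 ≡ 5 (mod 7).
    Then x = 4 + 5·5 = 29, valid modulo lcm(5, 7) = 35: x ≡ 29 (mod 35).
  Combine with x ≡ 2 (mod 9): since gcd(35, 9) = 1, we get a unique residue mod 315.
    Write x = 29 + 35·t and substitute into x ≡ 2 (mod 9): 35·t ≡ 2 − 29 = -27 (mod 9).
    Reduce coefficients mod 9: 8·t ≡ 0 (mod 9).
    The inverse of 8 mod 9 is 8 (since 8·8 = 64 = 7·9 + 1), so t ≡ 8·0 = 0 ≡ 0 (mod 9).
    Then x = 29 + 35·0 = 29, valid modulo lcm(35, 9) = 315: x ≡ 29 (mod 315).
Verify: 29 mod 5 = 4 ✓, 29 mod 7 = 1 ✓, 29 mod 9 = 2 ✓.

x ≡ 29 (mod 315).


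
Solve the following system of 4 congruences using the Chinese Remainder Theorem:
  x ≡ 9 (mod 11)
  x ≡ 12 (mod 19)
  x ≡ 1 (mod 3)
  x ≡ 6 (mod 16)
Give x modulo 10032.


Product of moduli M = 11 · 19 · 3 · 16 = 10032.
Merge one congruence at a time:
  Start: x ≡ 9 (mod 11).
  Combine with x ≡ 12 (mod 19); new modulus lcm = 209.
    Write x = 9 + 11·t and substitute into x ≡ 12 (mod 19): 11·t ≡ 12 − 9 = 3 (mod 19).
    The inverse of 11 mod 19 is 7 (since 11·7 = 77 = 4·19 + 1), so t ≡ 7·3 = 21 ≡ 2 (mod 19).
    Then x = 9 + 11·2 = 31, valid modulo lcm(11, 19) = 209: x ≡ 31 (mod 209).
  Combine with x ≡ 1 (mod 3); new modulus lcm = 627.
    Write x = 31 + 209·t and substitute into x ≡ 1 (mod 3): 209·t ≡ 1 − 31 = -30 (mod 3).
    Reduce coefficients mod 3: 2·t ≡ 0 (mod 3).
    The inverse of 2 mod 3 is 2 (since 2·2 = 4 = 1·3 + 1), so t ≡ 2·0 = 0 ≡ 0 (mod 3).
    Then x = 31 + 209·0 = 31, valid modulo lcm(209, 3) = 627: x ≡ 31 (mod 627).
  Combine with x ≡ 6 (mod 16); new modulus lcm = 10032.
    Write x = 31 + 627·t and substitute into x ≡ 6 (mod 16): 627·t ≡ 6 − 31 = -25 (mod 16).
    Reduce coefficients mod 16: 3·t ≡ 7 (mod 16).
    The inverse of 3 mod 16 is 11 (since 3·11 = 33 = 2·16 + 1), so t ≡ 11·7 = 77 ≡ 13 (mod 16).
    Then x = 31 + 627·13 = 8182, valid modulo lcm(627, 16) = 10032: x ≡ 8182 (mod 10032).
Verify against each original: 8182 mod 11 = 9, 8182 mod 19 = 12, 8182 mod 3 = 1, 8182 mod 16 = 6.

x ≡ 8182 (mod 10032).


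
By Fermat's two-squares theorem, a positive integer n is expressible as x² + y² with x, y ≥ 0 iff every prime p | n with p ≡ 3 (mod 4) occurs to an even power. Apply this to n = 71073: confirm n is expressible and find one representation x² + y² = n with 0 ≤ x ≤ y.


Step 1: Factor n = 71073 = 3^2 · 53 · 149.
Step 2: Check the mod-4 condition on each prime factor: 3 ≡ 3 (mod 4), exponent 2 (must be even); 53 ≡ 1 (mod 4), exponent 1; 149 ≡ 1 (mod 4), exponent 1.
All primes ≡ 3 (mod 4) appear to even exponent (or don't appear), so by the two-squares theorem n IS expressible as a sum of two squares.
Step 3: Build a representation. Group n = k² · m with k = 3 and m = 53 · 149 = 7897 (a product of primes ≡ 1 (mod 4)); a representation of m scales to one of n via (k·x)² + (k·y)² = k²(x² + y²). Each prime p ≡ 1 (mod 4) is itself a sum of two squares; find a² by testing p − a² for a perfect square:
  53: 53 − 1² = 52, 53 − 2² = 49 = 7² ⇒ 53 = 2² + 7².
  149: 149 − 1² = 148, 149 − 2² = 145, 149 − 3² = 140, 149 − 4² = 133, 149 − 5² = 124, 149 − 6² = 113, 149 − 7² = 100 = 10² ⇒ 149 = 7² + 10².
  Combine using the Brahmagupta–Fibonacci identity (a² + b²)(c² + d²) = (ac − bd)² + (ad + bc)² = (ac + bd)² + (ad − bc)²:
  53 · 149 = 7897: from (2² + 7²)(7² + 10²), take (2·7 − 7·10, 2·10 + 7·7) = (14 − 70, 20 + 49) = (-56, 69); dropping signs (only squares matter) gives (56, 69); check 56² + 69² = 3136 + 4761 = 7897 ✓.
  Scale by k = 3: (3·56, 3·69) = (168, 207).
Step 4: Order so x ≤ y and verify: 168² + 207² = 28224 + 42849 = 71073 = n. ✓

n = 71073 = 168² + 207² (one valid representation with x ≤ y).


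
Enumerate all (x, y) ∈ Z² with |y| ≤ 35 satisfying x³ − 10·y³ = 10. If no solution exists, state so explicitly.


The equation is x³ - 10y³ = 10. For fixed y, x³ = 10·y³ + 10, so a solution requires the RHS to be a perfect cube.
Strategy: iterate y from -35 to 35, compute RHS = 10·y³ + 10, and check whether it is a (positive or negative) perfect cube.
Check small values of y:
  y = 0: RHS = 10 is not a perfect cube.
  y = 1: RHS = 20 is not a perfect cube.
  y = -1: RHS = 0 = (0)³ ⇒ x = 0 works.
  y = 2: RHS = 90 is not a perfect cube.
  y = -2: RHS = -70 is not a perfect cube.
  y = 3: RHS = 280 is not a perfect cube.
  y = -3: RHS = -260 is not a perfect cube.
Continuing the search up to |y| = 35 finds no further solutions beyond those listed.
Collected solutions: (0, -1).

Solutions (with |y| ≤ 35): (0, -1).


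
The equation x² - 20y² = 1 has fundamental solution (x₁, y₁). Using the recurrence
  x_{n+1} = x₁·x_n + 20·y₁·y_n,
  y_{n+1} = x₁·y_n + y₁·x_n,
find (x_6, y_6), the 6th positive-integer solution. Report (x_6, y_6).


Step 1: Find the fundamental solution (x₁, y₁) of x² - 20y² = 1.
  Expand √20 as a continued fraction. a₀ = ⌊√20⌋ = 4; iterate m_{k+1} = d_k·a_k − m_k, d_{k+1} = (20 − m_{k+1}²)/d_k, a_{k+1} = ⌊(a₀ + m_{k+1})/d_{k+1}⌋ (starting m₀ = 0, d₀ = 1), with convergents p_k = a_k·p_{k-1} + p_{k-2}, q_k = a_k·q_{k-1} + q_{k-2} (p₋₁ = 1, q₋₁ = 0):
  k = 0: a₀ = 4; p₀/q₀ = 4/1; p₀² − 20·q₀² = 16 − 20 = -4.
  k = 1: m = 4, d = 4, a = ⌊(4 + 4)/4⌋ = 2; p/q = (2·4 + 1)/(2·1 + 0) = 9/2; p² − 20·q² = 81 − 80 = 1.
  The first convergent with p² − 20·q² = 1 gives the fundamental solution (x₁, y₁) = (9, 2).
Step 2: Apply the recurrence (x_{n+1}, y_{n+1}) = (x₁x_n + 20y₁y_n, x₁y_n + y₁x_n) repeatedly.
  From (x_1, y_1) = (9, 2): x_2 = 9·9 + 20·2·2 = 161; y_2 = 9·2 + 2·9 = 36.
  From (x_2, y_2) = (161, 36): x_3 = 9·161 + 20·2·36 = 2889; y_3 = 9·36 + 2·161 = 646.
  From (x_3, y_3) = (2889, 646): x_4 = 9·2889 + 20·2·646 = 51841; y_4 = 9·646 + 2·2889 = 11592.
  From (x_4, y_4) = (51841, 11592): x_5 = 9·51841 + 20·2·11592 = 930249; y_5 = 9·11592 + 2·51841 = 208010.
  From (x_5, y_5) = (930249, 208010): x_6 = 9·930249 + 20·2·208010 = 16692641; y_6 = 9·208010 + 2·930249 = 3732588.
Step 3: Verify x_6² - 20·y_6² = 278644263554881 - 278644263554880 = 1 (should be 1). ✓

(x_1, y_1) = (9, 2); (x_6, y_6) = (16692641, 3732588).


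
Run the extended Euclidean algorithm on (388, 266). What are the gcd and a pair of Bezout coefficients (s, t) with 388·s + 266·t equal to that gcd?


Euclidean algorithm on (388, 266) — divide until remainder is 0:
  388 = 1 · 266 + 122
  266 = 2 · 122 + 22
  122 = 5 · 22 + 12
  22 = 1 · 12 + 10
  12 = 1 · 10 + 2
  10 = 5 · 2 + 0
gcd(388, 266) = 2.
Track Bezout coefficients alongside the remainders: start with r₀ = 388 = a·1 + b·0 (s = 1, t = 0) and r₁ = 266 = a·0 + b·1 (s = 0, t = 1); each new remainder r_{k+1} = r_{k-1} − q_k·r_k inherits s_{k+1} = s_{k-1} − q_k·s_k, t_{k+1} = t_{k-1} − q_k·t_k, so r_k = a·s_k + b·t_k at every step:
  q = 1: r = 122, s = 1 − 1·0 = 1, t = 0 − 1·1 = -1  (check: 388·1 + 266·(-1) = 122)
  q = 2: r = 22, s = 0 − 2·1 = -2, t = 1 − 2·(-1) = 3  (check: 388·(-2) + 266·3 = 22)
  q = 5: r = 12, s = 1 − 5·(-2) = 11, t = -1 − 5·3 = -16  (check: 388·11 + 266·(-16) = 12)
  q = 1: r = 10, s = -2 − 1·11 = -13, t = 3 − 1·(-16) = 19  (check: 388·(-13) + 266·19 = 10)
  q = 1: r = 2, s = 11 − 1·(-13) = 24, t = -16 − 1·19 = -35  (check: 388·24 + 266·(-35) = 2)
The row with r = 2 (the gcd) gives the Bezout coefficients s = 24, t = -35.
Result: 388 · (24) + 266 · (-35) = 2.

gcd(388, 266) = 2; s = 24, t = -35 (check: 388·24 + 266·(-35) = 2).


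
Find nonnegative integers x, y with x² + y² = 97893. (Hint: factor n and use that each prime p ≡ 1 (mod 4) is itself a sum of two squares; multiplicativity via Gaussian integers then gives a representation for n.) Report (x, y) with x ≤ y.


Step 1: Factor n = 97893 = 3^2 · 73 · 149.
Step 2: Check the mod-4 condition on each prime factor: 3 ≡ 3 (mod 4), exponent 2 (must be even); 73 ≡ 1 (mod 4), exponent 1; 149 ≡ 1 (mod 4), exponent 1.
All primes ≡ 3 (mod 4) appear to even exponent (or don't appear), so by the two-squares theorem n IS expressible as a sum of two squares.
Step 3: Build a representation. Group n = k² · m with k = 3 and m = 73 · 149 = 10877 (a product of primes ≡ 1 (mod 4)); a representation of m scales to one of n via (k·x)² + (k·y)² = k²(x² + y²). Each prime p ≡ 1 (mod 4) is itself a sum of two squares; find a² by testing p − a² for a perfect square:
  73: 73 − 1² = 72, 73 − 2² = 69, 73 − 3² = 64 = 8² ⇒ 73 = 3² + 8².
  149: 149 − 1² = 148, 149 − 2² = 145, 149 − 3² = 140, 149 − 4² = 133, 149 − 5² = 124, 149 − 6² = 113, 149 − 7² = 100 = 10² ⇒ 149 = 7² + 10².
  Combine using the Brahmagupta–Fibonacci identity (a² + b²)(c² + d²) = (ac − bd)² + (ad + bc)² = (ac + bd)² + (ad − bc)²:
  73 · 149 = 10877: from (3² + 8²)(7² + 10²), take (3·7 − 8·10, 3·10 + 8·7) = (21 − 80, 30 + 56) = (-59, 86); dropping signs (only squares matter) gives (59, 86); check 59² + 86² = 3481 + 7396 = 10877 ✓.
  Scale by k = 3: (3·59, 3·86) = (177, 258).
Step 4: Order so x ≤ y and verify: 177² + 258² = 31329 + 66564 = 97893 = n. ✓

n = 97893 = 177² + 258² (one valid representation with x ≤ y).


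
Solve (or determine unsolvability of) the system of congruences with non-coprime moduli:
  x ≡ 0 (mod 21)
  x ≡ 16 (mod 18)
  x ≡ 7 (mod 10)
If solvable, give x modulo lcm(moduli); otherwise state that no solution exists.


Moduli 21, 18, 10 are not pairwise coprime, so CRT works modulo lcm(m_i) when all pairwise compatibility conditions hold.
Pairwise compatibility: gcd(m_i, m_j) must divide a_i - a_j for every pair.
Merge one congruence at a time:
  Start: x ≡ 0 (mod 21).
  Combine with x ≡ 16 (mod 18): gcd(21, 18) = 3, and 16 - 0 = 16 is NOT divisible by 3.
    ⇒ system is inconsistent (no integer solution).

No solution (the system is inconsistent).


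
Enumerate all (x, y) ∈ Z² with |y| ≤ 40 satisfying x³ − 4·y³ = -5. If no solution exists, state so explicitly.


The equation is x³ - 4y³ = -5. For fixed y, x³ = 4·y³ − 5, so a solution requires the RHS to be a perfect cube.
Strategy: iterate y from -40 to 40, compute RHS = 4·y³ − 5, and check whether it is a (positive or negative) perfect cube.
Check small values of y:
  y = 0: RHS = -5 is not a perfect cube.
  y = 1: RHS = -1 = (-1)³ ⇒ x = -1 works.
  y = -1: RHS = -9 is not a perfect cube.
  y = 2: RHS = 27 = (3)³ ⇒ x = 3 works.
  y = -2: RHS = -37 is not a perfect cube.
  y = 3: RHS = 103 is not a perfect cube.
  y = -3: RHS = -113 is not a perfect cube.
Continuing the search up to |y| = 40 finds no further solutions beyond those listed.
Collected solutions: (-1, 1), (3, 2).

Solutions (with |y| ≤ 40): (-1, 1), (3, 2).


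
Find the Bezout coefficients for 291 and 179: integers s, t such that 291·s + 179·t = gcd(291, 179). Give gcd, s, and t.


Euclidean algorithm on (291, 179) — divide until remainder is 0:
  291 = 1 · 179 + 112
  179 = 1 · 112 + 67
  112 = 1 · 67 + 45
  67 = 1 · 45 + 22
  45 = 2 · 22 + 1
  22 = 22 · 1 + 0
gcd(291, 179) = 1.
Track Bezout coefficients alongside the remainders: start with r₀ = 291 = a·1 + b·0 (s = 1, t = 0) and r₁ = 179 = a·0 + b·1 (s = 0, t = 1); each new remainder r_{k+1} = r_{k-1} − q_k·r_k inherits s_{k+1} = s_{k-1} − q_k·s_k, t_{k+1} = t_{k-1} − q_k·t_k, so r_k = a·s_k + b·t_k at every step:
  q = 1: r = 112, s = 1 − 1·0 = 1, t = 0 − 1·1 = -1  (check: 291·1 + 179·(-1) = 112)
  q = 1: r = 67, s = 0 − 1·1 = -1, t = 1 − 1·(-1) = 2  (check: 291·(-1) + 179·2 = 67)
  q = 1: r = 45, s = 1 − 1·(-1) = 2, t = -1 − 1·2 = -3  (check: 291·2 + 179·(-3) = 45)
  q = 1: r = 22, s = -1 − 1·2 = -3, t = 2 − 1·(-3) = 5  (check: 291·(-3) + 179·5 = 22)
  q = 2: r = 1, s = 2 − 2·(-3) = 8, t = -3 − 2·5 = -13  (check: 291·8 + 179·(-13) = 1)
The row with r = 1 (the gcd) gives the Bezout coefficients s = 8, t = -13.
Result: 291 · (8) + 179 · (-13) = 1.

gcd(291, 179) = 1; s = 8, t = -13 (check: 291·8 + 179·(-13) = 1).


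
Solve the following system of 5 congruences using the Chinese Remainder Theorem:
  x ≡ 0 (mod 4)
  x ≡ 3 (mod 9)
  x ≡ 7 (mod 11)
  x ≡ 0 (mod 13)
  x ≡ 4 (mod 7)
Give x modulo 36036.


Product of moduli M = 4 · 9 · 11 · 13 · 7 = 36036.
Merge one congruence at a time:
  Start: x ≡ 0 (mod 4).
  Combine with x ≡ 3 (mod 9); new modulus lcm = 36.
    Write x = 0 + 4·t and substitute into x ≡ 3 (mod 9): 4·t ≡ 3 − 0 = 3 (mod 9).
    The inverse of 4 mod 9 is 7 (since 4·7 = 28 = 3·9 + 1), so t ≡ 7·3 = 21 ≡ 3 (mod 9).
    Then x = 0 + 4·3 = 12, valid modulo lcm(4, 9) = 36: x ≡ 12 (mod 36).
  Combine with x ≡ 7 (mod 11); new modulus lcm = 396.
    Write x = 12 + 36·t and substitute into x ≡ 7 (mod 11): 36·t ≡ 7 − 12 = -5 (mod 11).
    Reduce coefficients mod 11: 3·t ≡ 6 (mod 11).
    The inverse of 3 mod 11 is 4 (since 3·4 = 12 = 1·11 + 1), so t ≡ 4·6 = 24 ≡ 2 (mod 11).
    Then x = 12 + 36·2 = 84, valid modulo lcm(36, 11) = 396: x ≡ 84 (mod 396).
  Combine with x ≡ 0 (mod 13); new modulus lcm = 5148.
    Write x = 84 + 396·t and substitute into x ≡ 0 (mod 13): 396·t ≡ 0 − 84 = -84 (mod 13).
    Reduce coefficients mod 13: 6·t ≡ 7 (mod 13).
    The inverse of 6 mod 13 is 11 (since 6·11 = 66 = 5·13 + 1), so t ≡ 11·7 = 77 ≡ 12 (mod 13).
    Then x = 84 + 396·12 = 4836, valid modulo lcm(396, 13) = 5148: x ≡ 4836 (mod 5148).
  Combine with x ≡ 4 (mod 7); new modulus lcm = 36036.
    Write x = 4836 + 5148·t and substitute into x ≡ 4 (mod 7): 5148·t ≡ 4 − 4836 = -4832 (mod 7).
    Reduce coefficients mod 7: 3·t ≡ 5 (mod 7).
    The inverse of 3 mod 7 is 5 (since 3·5 = 15 = 2·7 + 1), so t ≡ 5·5 = 25 ≡ 4 (mod 7).
    Then x = 4836 + 5148·4 = 25428, valid modulo lcm(5148, 7) = 36036: x ≡ 25428 (mod 36036).
Verify against each original: 25428 mod 4 = 0, 25428 mod 9 = 3, 25428 mod 11 = 7, 25428 mod 13 = 0, 25428 mod 7 = 4.

x ≡ 25428 (mod 36036).


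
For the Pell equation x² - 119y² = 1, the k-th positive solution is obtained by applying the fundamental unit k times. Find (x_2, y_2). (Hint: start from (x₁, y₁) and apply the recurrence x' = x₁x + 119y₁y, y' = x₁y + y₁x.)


Step 1: Find the fundamental solution (x₁, y₁) of x² - 119y² = 1.
  Expand √119 as a continued fraction. a₀ = ⌊√119⌋ = 10; iterate m_{k+1} = d_k·a_k − m_k, d_{k+1} = (119 − m_{k+1}²)/d_k, a_{k+1} = ⌊(a₀ + m_{k+1})/d_{k+1}⌋ (starting m₀ = 0, d₀ = 1), with convergents p_k = a_k·p_{k-1} + p_{k-2}, q_k = a_k·q_{k-1} + q_{k-2} (p₋₁ = 1, q₋₁ = 0):
  k = 0: a₀ = 10; p₀/q₀ = 10/1; p₀² − 119·q₀² = 100 − 119 = -19.
  k = 1: m = 10, d = 19, a = ⌊(10 + 10)/19⌋ = 1; p/q = (1·10 + 1)/(1·1 + 0) = 11/1; p² − 119·q² = 121 − 119 = 2.
  k = 2: m = 9, d = 2, a = ⌊(10 + 9)/2⌋ = 9; p/q = (9·11 + 10)/(9·1 + 1) = 109/10; p² − 119·q² = 11881 − 11900 = -19.
  k = 3: m = 9, d = 19, a = ⌊(10 + 9)/19⌋ = 1; p/q = (1·109 + 11)/(1·10 + 1) = 120/11; p² − 119·q² = 14400 − 14399 = 1.
  The first convergent with p² − 119·q² = 1 gives the fundamental solution (x₁, y₁) = (120, 11).
Step 2: Apply the recurrence (x_{n+1}, y_{n+1}) = (x₁x_n + 119y₁y_n, x₁y_n + y₁x_n) repeatedly.
  From (x_1, y_1) = (120, 11): x_2 = 120·120 + 119·11·11 = 28799; y_2 = 120·11 + 11·120 = 2640.
Step 3: Verify x_2² - 119·y_2² = 829382401 - 829382400 = 1 (should be 1). ✓

(x_1, y_1) = (120, 11); (x_2, y_2) = (28799, 2640).


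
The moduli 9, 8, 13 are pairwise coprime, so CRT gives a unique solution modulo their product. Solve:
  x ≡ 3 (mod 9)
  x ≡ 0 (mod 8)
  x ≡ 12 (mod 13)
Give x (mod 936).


Moduli 9, 8, 13 are pairwise coprime; by CRT there is a unique solution modulo M = 9 · 8 · 13 = 936.
Solve pairwise, accumulating the modulus:
  Start with x ≡ 3 (mod 9).
  Combine with x ≡ 0 (mod 8): since gcd(9, 8) = 1, we get a unique residue mod 72.
    Write x = 3 + 9·t and substitute into x ≡ 0 (mod 8): 9·t ≡ 0 − 3 = -3 (mod 8).
    Reduce coefficients mod 8: 1·t ≡ 5 (mod 8).
    So t ≡ 5 (mod 8).
    Then x = 3 + 9·5 = 48, valid modulo lcm(9, 8) = 72: x ≡ 48 (mod 72).
  Combine with x ≡ 12 (mod 13): since gcd(72, 13) = 1, we get a unique residue mod 936.
    Write x = 48 + 72·t and substitute into x ≡ 12 (mod 13): 72·t ≡ 12 − 48 = -36 (mod 13).
    Reduce coefficients mod 13: 7·t ≡ 3 (mod 13).
    The inverse of 7 mod 13 is 2 (since 7·2 = 14 = 1·13 + 1), so t ≡ 2·3 = 6 ≡ 6 (mod 13).
    Then x = 48 + 72·6 = 480, valid modulo lcm(72, 13) = 936: x ≡ 480 (mod 936).
Verify: 480 mod 9 = 3 ✓, 480 mod 8 = 0 ✓, 480 mod 13 = 12 ✓.

x ≡ 480 (mod 936).


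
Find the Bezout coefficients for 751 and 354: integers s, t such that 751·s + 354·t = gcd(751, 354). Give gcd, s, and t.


Euclidean algorithm on (751, 354) — divide until remainder is 0:
  751 = 2 · 354 + 43
  354 = 8 · 43 + 10
  43 = 4 · 10 + 3
  10 = 3 · 3 + 1
  3 = 3 · 1 + 0
gcd(751, 354) = 1.
Track Bezout coefficients alongside the remainders: start with r₀ = 751 = a·1 + b·0 (s = 1, t = 0) and r₁ = 354 = a·0 + b·1 (s = 0, t = 1); each new remainder r_{k+1} = r_{k-1} − q_k·r_k inherits s_{k+1} = s_{k-1} − q_k·s_k, t_{k+1} = t_{k-1} − q_k·t_k, so r_k = a·s_k + b·t_k at every step:
  q = 2: r = 43, s = 1 − 2·0 = 1, t = 0 − 2·1 = -2  (check: 751·1 + 354·(-2) = 43)
  q = 8: r = 10, s = 0 − 8·1 = -8, t = 1 − 8·(-2) = 17  (check: 751·(-8) + 354·17 = 10)
  q = 4: r = 3, s = 1 − 4·(-8) = 33, t = -2 − 4·17 = -70  (check: 751·33 + 354·(-70) = 3)
  q = 3: r = 1, s = -8 − 3·33 = -107, t = 17 − 3·(-70) = 227  (check: 751·(-107) + 354·227 = 1)
The row with r = 1 (the gcd) gives the Bezout coefficients s = -107, t = 227.
Result: 751 · (-107) + 354 · (227) = 1.

gcd(751, 354) = 1; s = -107, t = 227 (check: 751·(-107) + 354·227 = 1).


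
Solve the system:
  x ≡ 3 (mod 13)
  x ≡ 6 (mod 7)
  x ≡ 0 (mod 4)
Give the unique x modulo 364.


Moduli 13, 7, 4 are pairwise coprime; by CRT there is a unique solution modulo M = 13 · 7 · 4 = 364.
Solve pairwise, accumulating the modulus:
  Start with x ≡ 3 (mod 13).
  Combine with x ≡ 6 (mod 7): since gcd(13, 7) = 1, we get a unique residue mod 91.
    Write x = 3 + 13·t and substitute into x ≡ 6 (mod 7): 13·t ≡ 6 − 3 = 3 (mod 7).
    Reduce coefficients mod 7: 6·t ≡ 3 (mod 7).
    The inverse of 6 mod 7 is 6 (since 6·6 = 36 = 5·7 + 1), so t ≡ 6·3 = 18 ≡ 4 (mod 7).
    Then x = 3 + 13·4 = 55, valid modulo lcm(13, 7) = 91: x ≡ 55 (mod 91).
  Combine with x ≡ 0 (mod 4): since gcd(91, 4) = 1, we get a unique residue mod 364.
    Write x = 55 + 91·t and substitute into x ≡ 0 (mod 4): 91·t ≡ 0 − 55 = -55 (mod 4).
    Reduce coefficients mod 4: 3·t ≡ 1 (mod 4).
    The inverse of 3 mod 4 is 3 (since 3·3 = 9 = 2·4 + 1), so t ≡ 3·1 = 3 ≡ 3 (mod 4).
    Then x = 55 + 91·3 = 328, valid modulo lcm(91, 4) = 364: x ≡ 328 (mod 364).
Verify: 328 mod 13 = 3 ✓, 328 mod 7 = 6 ✓, 328 mod 4 = 0 ✓.

x ≡ 328 (mod 364).


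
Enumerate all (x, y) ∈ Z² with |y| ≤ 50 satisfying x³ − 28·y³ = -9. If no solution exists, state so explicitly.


The equation is x³ - 28y³ = -9. For fixed y, x³ = 28·y³ − 9, so a solution requires the RHS to be a perfect cube.
Strategy: iterate y from -50 to 50, compute RHS = 28·y³ − 9, and check whether it is a (positive or negative) perfect cube.
Check small values of y:
  y = 0: RHS = -9 is not a perfect cube.
  y = 1: RHS = 19 is not a perfect cube.
  y = -1: RHS = -37 is not a perfect cube.
  y = 2: RHS = 215 is not a perfect cube.
  y = -2: RHS = -233 is not a perfect cube.
  y = 3: RHS = 747 is not a perfect cube.
  y = -3: RHS = -765 is not a perfect cube.
Continuing the search up to |y| = 50 finds no solutions either.
No (x, y) in the scanned range satisfies the equation.

No integer solutions with |y| ≤ 50.


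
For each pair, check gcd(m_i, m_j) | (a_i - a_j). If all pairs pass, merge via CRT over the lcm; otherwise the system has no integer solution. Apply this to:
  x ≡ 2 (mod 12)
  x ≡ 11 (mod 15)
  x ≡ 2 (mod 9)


Moduli 12, 15, 9 are not pairwise coprime, so CRT works modulo lcm(m_i) when all pairwise compatibility conditions hold.
Pairwise compatibility: gcd(m_i, m_j) must divide a_i - a_j for every pair.
Merge one congruence at a time:
  Start: x ≡ 2 (mod 12).
  Combine with x ≡ 11 (mod 15): gcd(12, 15) = 3; 11 - 2 = 9, which IS divisible by 3, so compatible.
    Write x = 2 + 12·t and substitute into x ≡ 11 (mod 15): 12·t ≡ 11 − 2 = 9 (mod 15).
    Divide the congruence (and modulus) by g = 3: 4·t ≡ 3 (mod 5).
    The inverse of 4 mod 5 is 4 (since 4·4 = 16 = 3·5 + 1), so t ≡ 4·3 = 12 ≡ 2 (mod 5).
    Then x = 2 + 12·2 = 26, valid modulo lcm(12, 15) = 60: x ≡ 26 (mod 60).
  Combine with x ≡ 2 (mod 9): gcd(60, 9) = 3; 2 - 26 = -24, which IS divisible by 3, so compatible.
    Write x = 26 + 60·t and substitute into x ≡ 2 (mod 9): 60·t ≡ 2 − 26 = -24 (mod 9).
    Divide the congruence (and modulus) by g = 3: 20·t ≡ -8 (mod 3).
    Reduce coefficients mod 3: 2·t ≡ 1 (mod 3).
    The inverse of 2 mod 3 is 2 (since 2·2 = 4 = 1·3 + 1), so t ≡ 2·1 = 2 ≡ 2 (mod 3).
    Then x = 26 + 60·2 = 146, valid modulo lcm(60, 9) = 180: x ≡ 146 (mod 180).
Verify: 146 mod 12 = 2, 146 mod 15 = 11, 146 mod 9 = 2.

x ≡ 146 (mod 180).


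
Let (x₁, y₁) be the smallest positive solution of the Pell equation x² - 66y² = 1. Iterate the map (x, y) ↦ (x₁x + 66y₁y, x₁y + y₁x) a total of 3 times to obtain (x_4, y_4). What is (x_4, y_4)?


Step 1: Find the fundamental solution (x₁, y₁) of x² - 66y² = 1.
  Expand √66 as a continued fraction. a₀ = ⌊√66⌋ = 8; iterate m_{k+1} = d_k·a_k − m_k, d_{k+1} = (66 − m_{k+1}²)/d_k, a_{k+1} = ⌊(a₀ + m_{k+1})/d_{k+1}⌋ (starting m₀ = 0, d₀ = 1), with convergents p_k = a_k·p_{k-1} + p_{k-2}, q_k = a_k·q_{k-1} + q_{k-2} (p₋₁ = 1, q₋₁ = 0):
  k = 0: a₀ = 8; p₀/q₀ = 8/1; p₀² − 66·q₀² = 64 − 66 = -2.
  k = 1: m = 8, d = 2, a = ⌊(8 + 8)/2⌋ = 8; p/q = (8·8 + 1)/(8·1 + 0) = 65/8; p² − 66·q² = 4225 − 4224 = 1.
  The first convergent with p² − 66·q² = 1 gives the fundamental solution (x₁, y₁) = (65, 8).
Step 2: Apply the recurrence (x_{n+1}, y_{n+1}) = (x₁x_n + 66y₁y_n, x₁y_n + y₁x_n) repeatedly.
  From (x_1, y_1) = (65, 8): x_2 = 65·65 + 66·8·8 = 8449; y_2 = 65·8 + 8·65 = 1040.
  From (x_2, y_2) = (8449, 1040): x_3 = 65·8449 + 66·8·1040 = 1098305; y_3 = 65·1040 + 8·8449 = 135192.
  From (x_3, y_3) = (1098305, 135192): x_4 = 65·1098305 + 66·8·135192 = 142771201; y_4 = 65·135192 + 8·1098305 = 17573920.
Step 3: Verify x_4² - 66·y_4² = 20383615834982401 - 20383615834982400 = 1 (should be 1). ✓

(x_1, y_1) = (65, 8); (x_4, y_4) = (142771201, 17573920).


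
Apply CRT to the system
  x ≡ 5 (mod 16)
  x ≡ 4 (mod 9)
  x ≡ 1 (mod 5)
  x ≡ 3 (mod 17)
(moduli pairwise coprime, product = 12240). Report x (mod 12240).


Product of moduli M = 16 · 9 · 5 · 17 = 12240.
Merge one congruence at a time:
  Start: x ≡ 5 (mod 16).
  Combine with x ≡ 4 (mod 9); new modulus lcm = 144.
    Write x = 5 + 16·t and substitute into x ≡ 4 (mod 9): 16·t ≡ 4 − 5 = -1 (mod 9).
    Reduce coefficients mod 9: 7·t ≡ 8 (mod 9).
    The inverse of 7 mod 9 is 4 (since 7·4 = 28 = 3·9 + 1), so t ≡ 4·8 = 32 ≡ 5 (mod 9).
    Then x = 5 + 16·5 = 85, valid modulo lcm(16, 9) = 144: x ≡ 85 (mod 144).
  Combine with x ≡ 1 (mod 5); new modulus lcm = 720.
    Write x = 85 + 144·t and substitute into x ≡ 1 (mod 5): 144·t ≡ 1 − 85 = -84 (mod 5).
    Reduce coefficients mod 5: 4·t ≡ 1 (mod 5).
    The inverse of 4 mod 5 is 4 (since 4·4 = 16 = 3·5 + 1), so t ≡ 4·1 = 4 ≡ 4 (mod 5).
    Then x = 85 + 144·4 = 661, valid modulo lcm(144, 5) = 720: x ≡ 661 (mod 720).
  Combine with x ≡ 3 (mod 17); new modulus lcm = 12240.
    Write x = 661 + 720·t and substitute into x ≡ 3 (mod 17): 720·t ≡ 3 − 661 = -658 (mod 17).
    Reduce coefficients mod 17: 6·t ≡ 5 (mod 17).
    The inverse of 6 mod 17 is 3 (since 6·3 = 18 = 1·17 + 1), so t ≡ 3·5 = 15 ≡ 15 (mod 17).
    Then x = 661 + 720·15 = 11461, valid modulo lcm(720, 17) = 12240: x ≡ 11461 (mod 12240).
Verify against each original: 11461 mod 16 = 5, 11461 mod 9 = 4, 11461 mod 5 = 1, 11461 mod 17 = 3.

x ≡ 11461 (mod 12240).


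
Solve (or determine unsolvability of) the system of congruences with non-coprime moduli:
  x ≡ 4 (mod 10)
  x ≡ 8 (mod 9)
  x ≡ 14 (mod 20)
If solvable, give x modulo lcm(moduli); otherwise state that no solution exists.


Moduli 10, 9, 20 are not pairwise coprime, so CRT works modulo lcm(m_i) when all pairwise compatibility conditions hold.
Pairwise compatibility: gcd(m_i, m_j) must divide a_i - a_j for every pair.
Merge one congruence at a time:
  Start: x ≡ 4 (mod 10).
  Combine with x ≡ 8 (mod 9): gcd(10, 9) = 1; 8 - 4 = 4, which IS divisible by 1, so compatible.
    Write x = 4 + 10·t and substitute into x ≡ 8 (mod 9): 10·t ≡ 8 − 4 = 4 (mod 9).
    Reduce coefficients mod 9: 1·t ≡ 4 (mod 9).
    So t ≡ 4 (mod 9).
    Then x = 4 + 10·4 = 44, valid modulo lcm(10, 9) = 90: x ≡ 44 (mod 90).
  Combine with x ≡ 14 (mod 20): gcd(90, 20) = 10; 14 - 44 = -30, which IS divisible by 10, so compatible.
    Write x = 44 + 90·t and substitute into x ≡ 14 (mod 20): 90·t ≡ 14 − 44 = -30 (mod 20).
    Divide the congruence (and modulus) by g = 10: 9·t ≡ -3 (mod 2).
    Reduce coefficients mod 2: 1·t ≡ 1 (mod 2).
    So t ≡ 1 (mod 2).
    Then x = 44 + 90·1 = 134, valid modulo lcm(90, 20) = 180: x ≡ 134 (mod 180).
Verify: 134 mod 10 = 4, 134 mod 9 = 8, 134 mod 20 = 14.

x ≡ 134 (mod 180).


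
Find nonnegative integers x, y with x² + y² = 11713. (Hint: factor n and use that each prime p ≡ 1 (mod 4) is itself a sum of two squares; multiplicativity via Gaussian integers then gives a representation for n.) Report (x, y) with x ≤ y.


Step 1: Factor n = 11713 = 13 · 17 · 53.
Step 2: Check the mod-4 condition on each prime factor: 13 ≡ 1 (mod 4), exponent 1; 17 ≡ 1 (mod 4), exponent 1; 53 ≡ 1 (mod 4), exponent 1.
All primes ≡ 3 (mod 4) appear to even exponent (or don't appear), so by the two-squares theorem n IS expressible as a sum of two squares.
Step 3: Build a representation. Here n = 13 · 17 · 53 is a product of primes ≡ 1 (mod 4). Each prime p ≡ 1 (mod 4) is itself a sum of two squares; find a² by testing p − a² for a perfect square:
  13: 13 − 1² = 12, 13 − 2² = 9 = 3² ⇒ 13 = 2² + 3².
  17: 17 − 1² = 16 = 4² ⇒ 17 = 1² + 4².
  53: 53 − 1² = 52, 53 − 2² = 49 = 7² ⇒ 53 = 2² + 7².
  Combine using the Brahmagupta–Fibonacci identity (a² + b²)(c² + d²) = (ac − bd)² + (ad + bc)² = (ac + bd)² + (ad − bc)²:
  13 · 17 = 221: from (2² + 3²)(1² + 4²), take (2·1 − 3·4, 2·4 + 3·1) = (2 − 12, 8 + 3) = (-10, 11); dropping signs (only squares matter) gives (10, 11); check 10² + 11² = 100 + 121 = 221 ✓.
  221 · 53 = 11713: from (10² + 11²)(2² + 7²), take (10·2 − 11·7, 10·7 + 11·2) = (20 − 77, 70 + 22) = (-57, 92); dropping signs (only squares matter) gives (57, 92); check 57² + 92² = 3249 + 8464 = 11713 ✓.
Step 4: Order so x ≤ y and verify: 57² + 92² = 3249 + 8464 = 11713 = n. ✓

n = 11713 = 57² + 92² (one valid representation with x ≤ y).
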